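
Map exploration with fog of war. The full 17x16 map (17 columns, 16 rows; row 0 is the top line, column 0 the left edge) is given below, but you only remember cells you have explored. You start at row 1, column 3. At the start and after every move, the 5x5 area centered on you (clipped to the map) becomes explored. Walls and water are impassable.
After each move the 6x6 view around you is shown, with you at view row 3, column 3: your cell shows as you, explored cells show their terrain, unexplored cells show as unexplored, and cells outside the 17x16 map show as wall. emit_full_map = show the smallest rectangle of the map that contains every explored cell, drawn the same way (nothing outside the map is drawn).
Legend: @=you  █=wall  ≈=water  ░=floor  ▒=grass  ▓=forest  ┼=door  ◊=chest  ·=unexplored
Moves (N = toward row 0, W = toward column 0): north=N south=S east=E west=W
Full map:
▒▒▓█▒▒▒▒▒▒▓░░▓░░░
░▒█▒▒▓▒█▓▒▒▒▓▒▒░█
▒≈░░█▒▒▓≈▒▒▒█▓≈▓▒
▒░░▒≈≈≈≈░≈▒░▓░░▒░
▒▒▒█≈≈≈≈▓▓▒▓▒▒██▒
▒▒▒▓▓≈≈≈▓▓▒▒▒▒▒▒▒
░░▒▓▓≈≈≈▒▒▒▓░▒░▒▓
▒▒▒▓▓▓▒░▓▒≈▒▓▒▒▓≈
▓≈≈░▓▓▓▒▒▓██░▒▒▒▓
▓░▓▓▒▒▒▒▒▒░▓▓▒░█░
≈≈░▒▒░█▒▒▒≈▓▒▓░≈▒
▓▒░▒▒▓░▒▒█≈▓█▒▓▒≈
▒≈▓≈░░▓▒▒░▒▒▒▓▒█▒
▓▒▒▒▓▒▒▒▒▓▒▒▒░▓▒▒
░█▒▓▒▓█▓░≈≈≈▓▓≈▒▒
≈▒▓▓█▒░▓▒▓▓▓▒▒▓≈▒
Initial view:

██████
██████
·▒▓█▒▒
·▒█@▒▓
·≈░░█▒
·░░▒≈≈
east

██████
██████
▒▓█▒▒▒
▒█▒@▓▒
≈░░█▒▒
░░▒≈≈≈

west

██████
██████
·▒▓█▒▒
·▒█@▒▓
·≈░░█▒
·░░▒≈≈

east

██████
██████
▒▓█▒▒▒
▒█▒@▓▒
≈░░█▒▒
░░▒≈≈≈

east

██████
██████
▓█▒▒▒▒
█▒▒@▒█
░░█▒▒▓
░▒≈≈≈≈

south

██████
▓█▒▒▒▒
█▒▒▓▒█
░░█@▒▓
░▒≈≈≈≈
·█≈≈≈≈

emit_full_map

▒▓█▒▒▒▒
▒█▒▒▓▒█
≈░░█@▒▓
░░▒≈≈≈≈
··█≈≈≈≈

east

██████
█▒▒▒▒▒
▒▒▓▒█▓
░█▒@▓≈
▒≈≈≈≈░
█≈≈≈≈▓

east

██████
▒▒▒▒▒▒
▒▓▒█▓▒
█▒▒@≈▒
≈≈≈≈░≈
≈≈≈≈▓▓

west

██████
█▒▒▒▒▒
▒▒▓▒█▓
░█▒@▓≈
▒≈≈≈≈░
█≈≈≈≈▓

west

██████
▓█▒▒▒▒
█▒▒▓▒█
░░█@▒▓
░▒≈≈≈≈
·█≈≈≈≈

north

██████
██████
▓█▒▒▒▒
█▒▒@▒█
░░█▒▒▓
░▒≈≈≈≈

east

██████
██████
█▒▒▒▒▒
▒▒▓@█▓
░█▒▒▓≈
▒≈≈≈≈░

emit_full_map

▒▓█▒▒▒▒▒▒
▒█▒▒▓@█▓▒
≈░░█▒▒▓≈▒
░░▒≈≈≈≈░≈
··█≈≈≈≈▓▓


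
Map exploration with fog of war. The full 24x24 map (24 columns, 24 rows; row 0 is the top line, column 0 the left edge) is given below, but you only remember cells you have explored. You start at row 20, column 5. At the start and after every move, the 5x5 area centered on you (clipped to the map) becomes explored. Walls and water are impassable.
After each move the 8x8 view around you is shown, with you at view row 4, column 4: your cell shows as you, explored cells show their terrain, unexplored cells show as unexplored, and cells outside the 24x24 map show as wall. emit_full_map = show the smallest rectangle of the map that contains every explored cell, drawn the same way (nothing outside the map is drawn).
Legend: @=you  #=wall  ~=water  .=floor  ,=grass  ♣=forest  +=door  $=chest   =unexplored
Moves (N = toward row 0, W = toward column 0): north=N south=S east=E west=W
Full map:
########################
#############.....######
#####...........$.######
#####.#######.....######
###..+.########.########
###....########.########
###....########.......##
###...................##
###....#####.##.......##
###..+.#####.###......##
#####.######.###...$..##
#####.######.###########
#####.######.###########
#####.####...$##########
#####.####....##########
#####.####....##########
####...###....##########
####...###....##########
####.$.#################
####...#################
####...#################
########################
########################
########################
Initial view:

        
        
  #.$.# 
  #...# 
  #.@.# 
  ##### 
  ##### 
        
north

        
        
  #...# 
  #.$.# 
  #.@.# 
  #...# 
  ##### 
  ##### 

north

        
        
  #...# 
  #...# 
  #.@.# 
  #...# 
  #...# 
  ##### 

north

        
        
  ##.## 
  #...# 
  #.@.# 
  #.$.# 
  #...# 
  #...# 

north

        
        
  ##.## 
  ##.## 
  #.@.# 
  #...# 
  #.$.# 
  #...# 

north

        
        
  ##.## 
  ##.## 
  ##@## 
  #...# 
  #...# 
  #.$.# 

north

        
        
  ##.## 
  ##.## 
  ##@## 
  ##.## 
  #...# 
  #...# 

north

        
        
  ##.## 
  ##.## 
  ##@## 
  ##.## 
  ##.## 
  #...# 

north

        
        
  ##.## 
  ##.## 
  ##@## 
  ##.## 
  ##.## 
  ##.## 

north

        
        
  ..+.# 
  ##.## 
  ##@## 
  ##.## 
  ##.## 
  ##.## 

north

        
        
  ....# 
  ..+.# 
  ##@## 
  ##.## 
  ##.## 
  ##.## 

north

        
        
  ..... 
  ....# 
  ..@.# 
  ##.## 
  ##.## 
  ##.## 

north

        
        
  ....# 
  ..... 
  ..@.# 
  ..+.# 
  ##.## 
  ##.## 

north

        
        
  ....# 
  ....# 
  ..@.. 
  ....# 
  ..+.# 
  ##.## 

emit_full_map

....#
....#
..@..
....#
..+.#
##.##
##.##
##.##
##.##
##.##
##.##
#...#
#...#
#.$.#
#...#
#...#
#####
#####

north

        
        
  ..+.# 
  ....# 
  ..@.# 
  ..... 
  ....# 
  ..+.# 

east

        
        
 ..+.## 
 ....## 
 ...@## 
 ...... 
 ....## 
 ..+.#  

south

        
 ..+.## 
 ....## 
 ....## 
 ...@.. 
 ....## 
 ..+.## 
 ##.##  

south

 ..+.## 
 ....## 
 ....## 
 ...... 
 ...@## 
 ..+.## 
 ##.### 
 ##.##  

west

  ..+.##
  ....##
  ....##
  ......
  ..@.##
  ..+.##
  ##.###
  ##.## 

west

   ..+.#
   ....#
  #....#
  #.....
  #.@..#
  #..+.#
  ###.##
   ##.##

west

#   ..+.
#   ....
# ##....
# ##....
# ##@...
# ##..+.
# ####.#
#   ##.#

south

#   ....
# ##....
# ##....
# ##....
# ##@.+.
# ####.#
# ####.#
#   ##.#

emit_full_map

  ..+.##
  ....##
##....##
##......
##....##
##@.+.##
####.###
####.## 
  ##.## 
  ##.## 
  ##.## 
  ##.## 
  #...# 
  #...# 
  #.$.# 
  #...# 
  #...# 
  ##### 
  ##### 

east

   ....#
 ##....#
 ##.....
 ##....#
 ##.@+.#
 ####.##
 ####.##
   ##.##

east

  ....##
##....##
##......
##....##
##..@.##
####.###
####.## 
  ##.## 

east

 ....## 
#....## 
#...... 
#....## 
#..+@## 
###.### 
###.### 
 ##.##  

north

 ..+.## 
 ....## 
#....## 
#...... 
#...@## 
#..+.## 
###.### 
###.### 

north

        
 ..+.## 
 ....## 
#....## 
#...@.. 
#....## 
#..+.## 
###.### 

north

        
        
 ..+.## 
 ....## 
#...@## 
#...... 
#....## 
#..+.## 

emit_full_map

  ..+.##
  ....##
##...@##
##......
##....##
##..+.##
####.###
####.###
  ##.## 
  ##.## 
  ##.## 
  ##.## 
  #...# 
  #...# 
  #.$.# 
  #...# 
  #...# 
  ##### 
  ##### 


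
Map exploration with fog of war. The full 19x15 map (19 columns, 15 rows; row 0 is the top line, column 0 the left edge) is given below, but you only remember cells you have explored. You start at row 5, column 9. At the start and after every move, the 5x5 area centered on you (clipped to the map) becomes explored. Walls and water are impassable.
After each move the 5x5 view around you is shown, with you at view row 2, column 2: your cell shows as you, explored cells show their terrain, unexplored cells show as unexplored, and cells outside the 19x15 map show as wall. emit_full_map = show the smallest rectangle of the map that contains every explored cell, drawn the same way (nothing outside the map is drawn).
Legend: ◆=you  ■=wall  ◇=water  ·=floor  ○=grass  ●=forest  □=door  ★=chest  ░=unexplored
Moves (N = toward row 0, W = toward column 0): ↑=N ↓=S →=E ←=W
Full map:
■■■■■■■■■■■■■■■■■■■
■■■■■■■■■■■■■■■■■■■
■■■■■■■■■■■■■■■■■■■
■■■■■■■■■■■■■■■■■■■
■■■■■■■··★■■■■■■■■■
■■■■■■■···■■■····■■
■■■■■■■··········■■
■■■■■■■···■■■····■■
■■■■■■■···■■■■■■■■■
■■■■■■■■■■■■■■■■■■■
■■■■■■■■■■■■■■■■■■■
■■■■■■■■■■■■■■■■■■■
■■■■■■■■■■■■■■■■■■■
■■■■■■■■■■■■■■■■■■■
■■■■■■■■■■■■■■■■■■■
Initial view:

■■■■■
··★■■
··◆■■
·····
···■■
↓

··★■■
···■■
··◆··
···■■
···■■

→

·★■■■
··■■■
··◆··
··■■■
··■■■

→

★■■■■
·■■■·
··◆··
·■■■·
·■■■■

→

■■■■■
■■■··
··◆··
■■■··
■■■■■

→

■■■■■
■■···
··◆··
■■···
■■■■■

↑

■■■■■
■■■■■
■■◆··
·····
■■···

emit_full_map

■■■■■■■■■
··★■■■■■■
···■■■◆··
·········
···■■■···
···■■■■■■

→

■■■■■
■■■■■
■·◆··
·····
■····

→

■■■■■
■■■■■
··◆·■
····■
····■

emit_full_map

■■■■■■■■■■■
··★■■■■■■■■
···■■■··◆·■
··········■
···■■■····■
···■■■■■■░░


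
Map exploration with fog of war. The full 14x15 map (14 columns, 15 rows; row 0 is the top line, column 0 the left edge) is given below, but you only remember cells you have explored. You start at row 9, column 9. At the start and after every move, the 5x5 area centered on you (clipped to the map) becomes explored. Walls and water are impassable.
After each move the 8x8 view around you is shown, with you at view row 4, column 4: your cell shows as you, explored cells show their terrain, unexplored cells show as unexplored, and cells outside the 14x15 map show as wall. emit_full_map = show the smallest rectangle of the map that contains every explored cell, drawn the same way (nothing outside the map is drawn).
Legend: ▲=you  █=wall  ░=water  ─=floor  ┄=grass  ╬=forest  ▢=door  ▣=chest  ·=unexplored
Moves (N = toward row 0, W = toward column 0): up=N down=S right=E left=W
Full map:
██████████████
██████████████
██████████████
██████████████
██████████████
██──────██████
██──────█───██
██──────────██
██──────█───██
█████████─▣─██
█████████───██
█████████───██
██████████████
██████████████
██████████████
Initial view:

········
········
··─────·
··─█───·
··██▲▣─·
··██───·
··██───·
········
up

········
········
··─█───·
··─────·
··─█▲──·
··██─▣─·
··██───·
··██───·

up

········
········
··─████·
··─█───·
··──▲──·
··─█───·
··██─▣─·
··██───·

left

········
········
··──████
··──█───
··──▲───
··──█───
··███─▣─
···██───

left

········
········
··───███
··───█──
··──▲───
··───█──
··████─▣
····██──

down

········
··───███
··───█──
··──────
··──▲█──
··████─▣
··████──
····██──

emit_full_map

───████
───█───
───────
──▲█───
████─▣─
████───
··██───

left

········
···───██
··────█─
··──────
··──▲─█─
··█████─
··█████─
·····██─

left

········
····───█
··─────█
··──────
··──▲──█
··██████
··██████
······██

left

········
·····───
··──────
··──────
··──▲───
··██████
··██████
·······█

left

█·······
█·····──
█·█─────
█·█─────
█·█─▲───
█·██████
█·██████
█·······

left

██······
██·····─
████────
████────
████▲───
████████
████████
██······

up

██······
██······
████────
████────
████▲───
████────
████████
████████

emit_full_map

██──────████
██──────█───
██▲─────────
██──────█───
█████████─▣─
█████████───
·······██───

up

██······
██······
███████·
████────
████▲───
████────
████────
████████

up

██······
██······
███████·
███████·
████▲───
████────
████────
████────

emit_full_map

█████·······
█████·······
██▲─────████
██──────█───
██──────────
██──────█───
█████████─▣─
█████████───
·······██───


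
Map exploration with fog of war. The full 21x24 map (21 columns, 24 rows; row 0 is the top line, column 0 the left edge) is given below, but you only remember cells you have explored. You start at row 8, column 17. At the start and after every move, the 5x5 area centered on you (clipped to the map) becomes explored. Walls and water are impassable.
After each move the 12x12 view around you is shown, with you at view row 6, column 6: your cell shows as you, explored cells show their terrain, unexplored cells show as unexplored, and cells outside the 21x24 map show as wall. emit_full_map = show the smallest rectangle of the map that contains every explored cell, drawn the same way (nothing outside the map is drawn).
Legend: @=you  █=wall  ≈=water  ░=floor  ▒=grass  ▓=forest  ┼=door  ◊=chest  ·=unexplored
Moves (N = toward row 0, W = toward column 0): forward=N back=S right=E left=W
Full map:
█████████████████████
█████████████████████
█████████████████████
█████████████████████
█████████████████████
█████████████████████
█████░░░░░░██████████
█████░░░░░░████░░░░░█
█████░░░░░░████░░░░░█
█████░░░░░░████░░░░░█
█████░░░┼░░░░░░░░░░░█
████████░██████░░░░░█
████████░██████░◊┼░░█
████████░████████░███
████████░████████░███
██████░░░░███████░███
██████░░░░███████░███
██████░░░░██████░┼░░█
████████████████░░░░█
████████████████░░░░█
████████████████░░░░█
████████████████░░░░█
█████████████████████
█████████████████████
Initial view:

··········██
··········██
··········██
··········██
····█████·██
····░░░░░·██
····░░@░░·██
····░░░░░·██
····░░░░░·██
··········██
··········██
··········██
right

·········███
·········███
·········███
·········███
···█████████
···░░░░░████
···░░░@░████
···░░░░░████
···░░░░░████
·········███
·········███
·········███

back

·········███
·········███
·········███
···█████████
···░░░░░████
···░░░░░████
···░░░@░████
···░░░░░████
····░░░░████
·········███
·········███
·········███

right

········████
········████
········████
··██████████
··░░░░░█████
··░░░░░█████
··░░░░@█████
··░░░░░█████
···░░░░█████
········████
········████
········████

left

·········███
·········███
·········███
···█████████
···░░░░░████
···░░░░░████
···░░░@░████
···░░░░░████
····░░░░████
·········███
·········███
·········███

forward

·········███
·········███
·········███
·········███
···█████████
···░░░░░████
···░░░@░████
···░░░░░████
···░░░░░████
····░░░░████
·········███
·········███

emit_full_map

██████
░░░░░█
░░░@░█
░░░░░█
░░░░░█
·░░░░█


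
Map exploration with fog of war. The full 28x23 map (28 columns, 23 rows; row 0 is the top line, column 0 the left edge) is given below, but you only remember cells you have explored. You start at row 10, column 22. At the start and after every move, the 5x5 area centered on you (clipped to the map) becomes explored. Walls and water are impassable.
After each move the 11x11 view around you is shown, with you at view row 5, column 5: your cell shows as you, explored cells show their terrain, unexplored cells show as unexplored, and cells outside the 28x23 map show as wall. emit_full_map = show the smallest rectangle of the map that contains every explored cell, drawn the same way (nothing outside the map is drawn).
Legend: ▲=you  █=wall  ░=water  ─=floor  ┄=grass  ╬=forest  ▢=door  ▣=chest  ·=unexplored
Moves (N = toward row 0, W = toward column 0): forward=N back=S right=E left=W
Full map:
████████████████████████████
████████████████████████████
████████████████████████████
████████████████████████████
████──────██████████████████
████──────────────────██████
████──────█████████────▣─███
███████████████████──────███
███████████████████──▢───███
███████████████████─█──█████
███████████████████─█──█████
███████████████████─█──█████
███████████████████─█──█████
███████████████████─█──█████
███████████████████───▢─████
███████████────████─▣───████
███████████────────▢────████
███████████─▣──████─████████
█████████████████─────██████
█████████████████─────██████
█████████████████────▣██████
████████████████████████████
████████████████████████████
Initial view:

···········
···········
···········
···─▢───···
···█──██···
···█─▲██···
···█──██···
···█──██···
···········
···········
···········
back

···········
···········
···─▢───···
···█──██···
···█──██···
···█─▲██···
···█──██···
···█──██···
···········
···········
···········

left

···········
···········
····─▢───··
···─█──██··
···─█──██··
···─█▲─██··
···─█──██··
···─█──██··
···········
···········
···········

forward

···········
···········
···········
···──▢───··
···─█──██··
···─█▲─██··
···─█──██··
···─█──██··
···─█──██··
···········
···········

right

···········
···········
···········
··──▢───···
··─█──██···
··─█─▲██···
··─█──██···
··─█──██···
··─█──██···
···········
···········

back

···········
···········
··──▢───···
··─█──██···
··─█──██···
··─█─▲██···
··─█──██···
··─█──██···
···········
···········
···········

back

···········
··──▢───···
··─█──██···
··─█──██···
··─█──██···
··─█─▲██···
··─█──██···
···──▢─█···
···········
···········
···········

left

···········
···──▢───··
···─█──██··
···─█──██··
···─█──██··
···─█▲─██··
···─█──██··
···───▢─█··
···········
···········
···········

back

···──▢───··
···─█──██··
···─█──██··
···─█──██··
···─█──██··
···─█▲─██··
···───▢─█··
···─▣───···
···········
···········
···········

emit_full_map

──▢───
─█──██
─█──██
─█──██
─█──██
─█▲─██
───▢─█
─▣───·

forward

···········
···──▢───··
···─█──██··
···─█──██··
···─█──██··
···─█▲─██··
···─█──██··
···───▢─█··
···─▣───···
···········
···········

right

···········
··──▢───···
··─█──██···
··─█──██···
··─█──██···
··─█─▲██···
··─█──██···
··───▢─█···
··─▣───····
···········
···········

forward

···········
···········
··──▢───···
··─█──██···
··─█──██···
··─█─▲██···
··─█──██···
··─█──██···
··───▢─█···
··─▣───····
···········

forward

···········
···········
···········
··──▢───···
··─█──██···
··─█─▲██···
··─█──██···
··─█──██···
··─█──██···
··───▢─█···
··─▣───····

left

···········
···········
···········
···──▢───··
···─█──██··
···─█▲─██··
···─█──██··
···─█──██··
···─█──██··
···───▢─█··
···─▣───···

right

···········
···········
···········
··──▢───···
··─█──██···
··─█─▲██···
··─█──██···
··─█──██···
··─█──██···
··───▢─█···
··─▣───····

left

···········
···········
···········
···──▢───··
···─█──██··
···─█▲─██··
···─█──██··
···─█──██··
···─█──██··
···───▢─█··
···─▣───···

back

···········
···········
···──▢───··
···─█──██··
···─█──██··
···─█▲─██··
···─█──██··
···─█──██··
···───▢─█··
···─▣───···
···········

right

···········
···········
··──▢───···
··─█──██···
··─█──██···
··─█─▲██···
··─█──██···
··─█──██···
··───▢─█···
··─▣───····
···········

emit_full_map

──▢───
─█──██
─█──██
─█─▲██
─█──██
─█──██
───▢─█
─▣───·


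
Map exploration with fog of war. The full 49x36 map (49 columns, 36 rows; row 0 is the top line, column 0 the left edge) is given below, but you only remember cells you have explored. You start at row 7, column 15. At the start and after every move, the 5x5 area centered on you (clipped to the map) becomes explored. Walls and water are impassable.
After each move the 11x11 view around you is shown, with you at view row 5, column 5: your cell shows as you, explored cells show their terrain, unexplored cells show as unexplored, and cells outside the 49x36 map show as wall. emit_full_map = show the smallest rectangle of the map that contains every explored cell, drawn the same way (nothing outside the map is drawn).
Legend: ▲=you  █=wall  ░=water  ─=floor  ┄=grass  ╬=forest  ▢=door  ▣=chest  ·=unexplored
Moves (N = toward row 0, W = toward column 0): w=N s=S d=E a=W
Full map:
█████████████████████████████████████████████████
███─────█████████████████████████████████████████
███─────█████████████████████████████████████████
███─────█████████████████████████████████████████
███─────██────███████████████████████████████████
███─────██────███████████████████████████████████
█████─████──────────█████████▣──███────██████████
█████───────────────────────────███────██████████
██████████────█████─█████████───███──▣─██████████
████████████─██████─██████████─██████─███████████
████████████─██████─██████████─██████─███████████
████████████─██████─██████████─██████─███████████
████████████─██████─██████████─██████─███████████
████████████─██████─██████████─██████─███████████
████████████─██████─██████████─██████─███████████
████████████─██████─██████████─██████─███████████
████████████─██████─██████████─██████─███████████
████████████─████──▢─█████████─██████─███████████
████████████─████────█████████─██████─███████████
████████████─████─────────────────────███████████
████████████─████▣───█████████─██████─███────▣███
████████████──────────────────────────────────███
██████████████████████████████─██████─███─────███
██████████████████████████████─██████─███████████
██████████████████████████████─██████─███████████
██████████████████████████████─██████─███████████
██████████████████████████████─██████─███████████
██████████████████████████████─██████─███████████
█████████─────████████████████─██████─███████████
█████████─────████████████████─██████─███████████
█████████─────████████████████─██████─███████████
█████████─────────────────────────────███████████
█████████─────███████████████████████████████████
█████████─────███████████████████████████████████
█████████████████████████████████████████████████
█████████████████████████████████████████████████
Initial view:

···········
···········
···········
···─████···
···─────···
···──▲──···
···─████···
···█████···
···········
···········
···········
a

···········
···········
···········
···──████··
···──────··
···──▲───··
···──████··
···─█████··
···········
···········
···········

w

···········
···········
···········
···──███···
···──████··
···──▲───··
···──────··
···──████··
···─█████··
···········
···········

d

···········
···········
···········
··──████···
··──████···
··───▲──···
··──────···
··──████···
··─█████···
···········
···········

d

···········
···········
···········
·──█████···
·──█████···
·────▲──···
·───────···
·──█████···
·─█████····
···········
···········

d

···········
···········
···········
──██████···
──██████···
─────▲──···
────────···
──█████─···
─█████·····
···········
···········

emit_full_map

──██████
──██████
─────▲──
────────
──█████─
─█████··

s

···········
···········
──██████···
──██████···
────────···
─────▲──···
──█████─···
─██████─···
···········
···········
···········

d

···········
···········
─██████····
─███████···
───────█···
─────▲──···
─█████─█···
██████─█···
···········
···········
···········

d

···········
···········
██████·····
████████···
──────██···
─────▲──···
█████─██···
█████─██···
···········
···········
···········

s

···········
██████·····
████████···
──────██···
────────···
█████▲██···
█████─██···
···██─██···
···········
···········
···········

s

██████·····
████████···
──────██···
────────···
█████─██···
█████▲██···
···██─██···
···██─██···
···········
···········
···········

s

████████···
──────██···
────────···
█████─██···
█████─██···
···██▲██···
···██─██···
···██─██···
···········
···········
···········

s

──────██···
────────···
█████─██···
█████─██···
···██─██···
···██▲██···
···██─██···
···██─██···
···········
···········
···········

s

────────···
█████─██···
█████─██···
···██─██···
···██─██···
···██▲██···
···██─██···
···██─██···
···········
···········
···········

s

█████─██···
█████─██···
···██─██···
···██─██···
···██─██···
···██▲██···
···██─██···
···██─██···
···········
···········
···········

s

█████─██···
···██─██···
···██─██···
···██─██···
···██─██···
···██▲██···
···██─██···
···██─██···
···········
···········
···········

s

···██─██···
···██─██···
···██─██···
···██─██···
···██─██···
···██▲██···
···██─██···
···──▢─█···
···········
···········
···········

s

···██─██···
···██─██···
···██─██···
···██─██···
···██─██···
···██▲██···
···──▢─█···
···────█···
···········
···········
···········

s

···██─██···
···██─██···
···██─██···
···██─██···
···██─██···
···──▲─█···
···────█···
···─────···
···········
···········
···········

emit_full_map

──██████··
──████████
────────██
──────────
──█████─██
─██████─██
·····██─██
·····██─██
·····██─██
·····██─██
·····██─██
·····██─██
·····██─██
·····──▲─█
·····────█
·····─────

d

··██─██····
··██─██····
··██─██····
··██─███···
··██─███···
··──▢▲██···
··────██···
··──────···
···········
···········
···········

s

··██─██····
··██─██····
··██─███···
··██─███···
··──▢─██···
··───▲██···
··──────···
···───██···
···········
···········
···········

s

··██─██····
··██─███···
··██─███···
··──▢─██···
··────██···
··───▲──···
···───██···
···─────···
···········
···········
···········

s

··██─███···
··██─███···
··──▢─██···
··────██···
··──────···
···──▲██···
···─────···
···█████···
···········
···········
···········

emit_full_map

──██████···
──████████·
────────██·
──────────·
──█████─██·
─██████─██·
·····██─██·
·····██─██·
·····██─██·
·····██─██·
·····██─██·
·····██─███
·····██─███
·····──▢─██
·····────██
·····──────
······──▲██
······─────
······█████

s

··██─███···
··──▢─██···
··────██···
··──────···
···───██···
···──▲──···
···█████···
···█████···
···········
···········
···········

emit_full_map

──██████···
──████████·
────────██·
──────────·
──█████─██·
─██████─██·
·····██─██·
·····██─██·
·····██─██·
·····██─██·
·····██─██·
·····██─███
·····██─███
·····──▢─██
·····────██
·····──────
······───██
······──▲──
······█████
······█████
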